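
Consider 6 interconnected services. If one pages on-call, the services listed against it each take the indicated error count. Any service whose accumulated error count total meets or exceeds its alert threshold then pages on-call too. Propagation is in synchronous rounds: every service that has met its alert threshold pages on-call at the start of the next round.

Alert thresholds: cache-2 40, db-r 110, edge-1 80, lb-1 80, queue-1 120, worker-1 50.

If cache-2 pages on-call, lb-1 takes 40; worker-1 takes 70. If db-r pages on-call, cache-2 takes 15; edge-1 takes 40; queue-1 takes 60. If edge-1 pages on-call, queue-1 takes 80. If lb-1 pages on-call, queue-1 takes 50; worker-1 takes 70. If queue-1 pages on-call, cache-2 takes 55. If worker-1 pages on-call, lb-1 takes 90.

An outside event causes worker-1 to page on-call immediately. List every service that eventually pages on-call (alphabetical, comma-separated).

Round 1 — worker-1 pages on-call (initial).
  lb-1: +90 → 90 ≥ 80
Round 2 — lb-1 pages on-call.
  queue-1: +50 → 50 < 120
No further pages.

lb-1, worker-1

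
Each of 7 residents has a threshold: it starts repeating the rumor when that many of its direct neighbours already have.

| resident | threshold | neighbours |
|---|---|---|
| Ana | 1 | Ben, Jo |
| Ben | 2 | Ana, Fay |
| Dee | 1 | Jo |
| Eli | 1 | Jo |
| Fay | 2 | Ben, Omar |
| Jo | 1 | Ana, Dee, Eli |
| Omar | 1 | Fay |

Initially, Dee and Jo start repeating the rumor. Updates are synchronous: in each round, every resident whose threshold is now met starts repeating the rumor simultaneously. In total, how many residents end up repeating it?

Round 1 — Dee, Jo start repeating the rumor (initial).
Round 2 — checking thresholds:
  Ana: 1 of 2 neighbours ≥ 1, starts repeating the rumor.
  Eli: 1 of 1 neighbours ≥ 1, starts repeating the rumor.
Round 3 — no new spreads; cascade stops.

4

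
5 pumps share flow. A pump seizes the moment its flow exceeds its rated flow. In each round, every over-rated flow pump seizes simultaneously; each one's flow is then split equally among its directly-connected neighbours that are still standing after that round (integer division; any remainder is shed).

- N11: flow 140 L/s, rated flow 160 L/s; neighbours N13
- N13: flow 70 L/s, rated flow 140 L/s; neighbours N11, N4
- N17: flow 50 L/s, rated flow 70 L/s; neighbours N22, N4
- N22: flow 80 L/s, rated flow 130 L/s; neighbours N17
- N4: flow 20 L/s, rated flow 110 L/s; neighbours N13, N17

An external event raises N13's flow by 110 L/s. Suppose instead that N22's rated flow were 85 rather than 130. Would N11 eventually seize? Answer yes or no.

yes

With N22's rated flow at 85:
Round 1 — N13 at 180 > 140. N13 seizes.
  N13 sheds 180 L/s to N11, N4: 90 each.
    N11: 140+90 = 230 > 160
    N4: 20+90 = 110 ≤ 110
Round 2 — N11 seizes.
  N11 sheds 230 L/s: no online neighbours, lost.
No further seizures.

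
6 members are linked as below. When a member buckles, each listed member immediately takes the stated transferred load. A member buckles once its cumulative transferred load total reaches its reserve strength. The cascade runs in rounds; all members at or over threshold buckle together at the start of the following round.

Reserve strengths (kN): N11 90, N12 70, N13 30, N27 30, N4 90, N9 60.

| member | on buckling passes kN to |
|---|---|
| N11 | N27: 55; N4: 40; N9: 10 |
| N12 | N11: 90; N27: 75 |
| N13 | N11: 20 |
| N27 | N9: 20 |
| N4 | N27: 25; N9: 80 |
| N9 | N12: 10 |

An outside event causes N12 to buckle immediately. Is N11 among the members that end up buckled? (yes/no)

Round 1 — N12 buckles (initial).
  N11: +90 → 90 ≥ 90
  N27: +75 → 75 ≥ 30
Round 2 — N11, N27 buckle.
  N4: +40 → 40 < 90
  N9: +10+20 → 30 < 60
No further bucklings.

yes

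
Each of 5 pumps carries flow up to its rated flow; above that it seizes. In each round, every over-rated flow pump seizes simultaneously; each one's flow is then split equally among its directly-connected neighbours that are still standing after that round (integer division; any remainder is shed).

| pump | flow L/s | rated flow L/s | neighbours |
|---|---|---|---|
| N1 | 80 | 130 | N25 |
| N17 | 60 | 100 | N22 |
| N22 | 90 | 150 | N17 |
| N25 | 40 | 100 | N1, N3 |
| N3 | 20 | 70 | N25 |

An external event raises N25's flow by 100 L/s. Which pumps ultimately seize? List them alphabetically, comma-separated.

Round 1 — N25 at 140 > 100. N25 seizes.
  N25 sheds 140 L/s to N1, N3: 70 each.
    N1: 80+70 = 150 > 130
    N3: 20+70 = 90 > 70
Round 2 — N1, N3 seize.
  N1 sheds 150 L/s: no online neighbours, lost.
  N3 sheds 90 L/s: no online neighbours, lost.
No further seizures.

N1, N25, N3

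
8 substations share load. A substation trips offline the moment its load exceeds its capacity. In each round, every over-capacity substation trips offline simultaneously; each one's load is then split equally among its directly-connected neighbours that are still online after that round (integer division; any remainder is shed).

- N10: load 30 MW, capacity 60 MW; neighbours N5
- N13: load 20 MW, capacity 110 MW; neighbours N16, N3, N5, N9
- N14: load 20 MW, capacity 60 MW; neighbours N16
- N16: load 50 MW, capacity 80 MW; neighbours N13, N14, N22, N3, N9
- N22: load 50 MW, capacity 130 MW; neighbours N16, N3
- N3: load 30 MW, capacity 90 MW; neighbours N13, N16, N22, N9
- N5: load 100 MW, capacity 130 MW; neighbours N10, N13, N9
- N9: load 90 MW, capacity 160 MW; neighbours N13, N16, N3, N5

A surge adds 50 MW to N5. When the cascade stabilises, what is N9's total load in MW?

Round 1 — N5 at 150 > 130. N5 trips offline.
  N5 sheds 150 MW to N10, N13, N9: 50 each.
    N10: 30+50 = 80 > 60
    N13: 20+50 = 70 ≤ 110
    N9: 90+50 = 140 ≤ 160
Round 2 — N10 trips offline.
  N10 sheds 80 MW: no online neighbours, lost.
No further trips.

140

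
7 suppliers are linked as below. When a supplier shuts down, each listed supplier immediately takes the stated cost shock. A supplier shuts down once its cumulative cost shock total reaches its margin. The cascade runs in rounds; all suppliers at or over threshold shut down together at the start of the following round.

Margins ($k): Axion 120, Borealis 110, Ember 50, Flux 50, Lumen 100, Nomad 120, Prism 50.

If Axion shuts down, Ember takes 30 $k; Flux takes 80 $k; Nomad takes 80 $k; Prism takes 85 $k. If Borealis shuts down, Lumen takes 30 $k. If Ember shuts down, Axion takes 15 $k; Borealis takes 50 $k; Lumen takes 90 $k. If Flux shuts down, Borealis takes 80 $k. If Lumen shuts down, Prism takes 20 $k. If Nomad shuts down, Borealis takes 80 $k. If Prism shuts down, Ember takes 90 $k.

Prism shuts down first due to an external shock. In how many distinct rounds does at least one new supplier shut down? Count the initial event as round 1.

2

Round 1 — Prism shuts down (initial).
  Ember: +90 → 90 ≥ 50
Round 2 — Ember shuts down.
  Axion: +15 → 15 < 120
  Borealis: +50 → 50 < 110
  Lumen: +90 → 90 < 100
No further shutdowns.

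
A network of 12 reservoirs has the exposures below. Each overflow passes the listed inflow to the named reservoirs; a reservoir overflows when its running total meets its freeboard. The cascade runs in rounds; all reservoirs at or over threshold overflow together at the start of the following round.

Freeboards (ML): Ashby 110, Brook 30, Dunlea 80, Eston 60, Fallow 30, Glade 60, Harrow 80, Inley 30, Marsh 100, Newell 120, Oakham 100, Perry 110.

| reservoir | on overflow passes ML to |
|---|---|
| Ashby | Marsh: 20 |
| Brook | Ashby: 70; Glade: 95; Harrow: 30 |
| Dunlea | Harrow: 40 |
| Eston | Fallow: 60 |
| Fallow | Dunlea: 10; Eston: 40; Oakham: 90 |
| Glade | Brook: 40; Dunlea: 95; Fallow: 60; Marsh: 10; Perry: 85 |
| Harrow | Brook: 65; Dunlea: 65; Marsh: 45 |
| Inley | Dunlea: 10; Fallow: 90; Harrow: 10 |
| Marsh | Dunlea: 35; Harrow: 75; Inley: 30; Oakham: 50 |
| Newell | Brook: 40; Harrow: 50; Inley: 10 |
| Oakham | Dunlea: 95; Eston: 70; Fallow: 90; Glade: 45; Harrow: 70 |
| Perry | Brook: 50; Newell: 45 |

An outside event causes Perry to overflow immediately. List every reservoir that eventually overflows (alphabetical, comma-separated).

Brook, Dunlea, Fallow, Glade, Perry

Round 1 — Perry overflows (initial).
  Brook: +50 → 50 ≥ 30
  Newell: +45 → 45 < 120
Round 2 — Brook overflows.
  Ashby: +70 → 70 < 110
  Glade: +95 → 95 ≥ 60
  Harrow: +30 → 30 < 80
Round 3 — Glade overflows.
  Dunlea: +95 → 95 ≥ 80
  Fallow: +60 → 60 ≥ 30
  Marsh: +10 → 10 < 100
Round 4 — Dunlea, Fallow overflow.
  Eston: +40 → 40 < 60
  Harrow: +40 → 70 < 80
  Oakham: +90 → 90 < 100
No further overflows.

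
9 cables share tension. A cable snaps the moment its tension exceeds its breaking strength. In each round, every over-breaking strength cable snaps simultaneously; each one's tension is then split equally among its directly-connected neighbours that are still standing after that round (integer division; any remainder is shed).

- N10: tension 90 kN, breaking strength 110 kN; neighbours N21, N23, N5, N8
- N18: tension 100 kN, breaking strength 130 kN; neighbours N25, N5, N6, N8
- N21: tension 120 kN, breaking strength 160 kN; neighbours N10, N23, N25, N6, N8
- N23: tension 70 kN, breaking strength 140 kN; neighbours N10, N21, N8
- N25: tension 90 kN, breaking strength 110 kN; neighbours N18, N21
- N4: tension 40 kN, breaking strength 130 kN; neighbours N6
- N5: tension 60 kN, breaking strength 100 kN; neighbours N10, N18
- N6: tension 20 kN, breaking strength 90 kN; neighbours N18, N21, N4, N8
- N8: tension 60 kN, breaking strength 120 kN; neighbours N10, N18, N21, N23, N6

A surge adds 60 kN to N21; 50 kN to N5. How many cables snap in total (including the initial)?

Round 1 — N21 at 180 > 160; N5 at 110 > 100. N21, N5 snap.
  N21 sheds 180 kN to N10, N23, N25, N6, N8: 36 each.
    N10: 90+36 = 126 > 110
    N23: 70+36 = 106 ≤ 140
    N25: 90+36 = 126 > 110
    N6: 20+36 = 56 ≤ 90
    N8: 60+36 = 96 ≤ 120
  N5 sheds 110 kN to N10, N18: 55 each.
    N10: 126+55 = 181 > 110
    N18: 100+55 = 155 > 130
Round 2 — N10, N18, N25 snap.
  N10 sheds 181 kN to N23, N8: 90 each (1 lost).
    N23: 106+90 = 196 > 140
    N8: 96+90 = 186 > 120
  N18 sheds 155 kN to N6, N8: 77 each (1 lost).
    N6: 56+77 = 133 > 90
    N8: 186+77 = 263 > 120
  N25 sheds 126 kN: no online neighbours, lost.
Round 3 — N23, N6, N8 snap.
  N23 sheds 196 kN: no online neighbours, lost.
  N6 sheds 133 kN to N4: 133 each.
    N4: 40+133 = 173 > 130
  N8 sheds 263 kN: no online neighbours, lost.
Round 4 — N4 snaps.
  N4 sheds 173 kN: no online neighbours, lost.
No further breaks.

9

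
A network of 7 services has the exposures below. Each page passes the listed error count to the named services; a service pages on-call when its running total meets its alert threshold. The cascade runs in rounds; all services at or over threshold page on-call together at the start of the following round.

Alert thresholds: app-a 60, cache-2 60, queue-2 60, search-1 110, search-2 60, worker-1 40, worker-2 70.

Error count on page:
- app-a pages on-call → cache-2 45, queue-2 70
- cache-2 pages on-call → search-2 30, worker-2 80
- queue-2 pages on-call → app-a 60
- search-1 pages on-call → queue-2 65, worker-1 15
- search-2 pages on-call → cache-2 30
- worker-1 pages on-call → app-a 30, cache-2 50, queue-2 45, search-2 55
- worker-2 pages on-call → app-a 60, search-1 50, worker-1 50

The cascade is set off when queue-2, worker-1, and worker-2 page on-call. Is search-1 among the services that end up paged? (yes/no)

no

Round 1 — queue-2, worker-1, worker-2 page on-call (initial).
  app-a: +60+30+60 → 150 ≥ 60
  cache-2: +50 → 50 < 60
  search-1: +50 → 50 < 110
  search-2: +55 → 55 < 60
Round 2 — app-a pages on-call.
  cache-2: +45 → 95 ≥ 60
Round 3 — cache-2 pages on-call.
  search-2: +30 → 85 ≥ 60
Round 4 — search-2 pages on-call.
No further pages.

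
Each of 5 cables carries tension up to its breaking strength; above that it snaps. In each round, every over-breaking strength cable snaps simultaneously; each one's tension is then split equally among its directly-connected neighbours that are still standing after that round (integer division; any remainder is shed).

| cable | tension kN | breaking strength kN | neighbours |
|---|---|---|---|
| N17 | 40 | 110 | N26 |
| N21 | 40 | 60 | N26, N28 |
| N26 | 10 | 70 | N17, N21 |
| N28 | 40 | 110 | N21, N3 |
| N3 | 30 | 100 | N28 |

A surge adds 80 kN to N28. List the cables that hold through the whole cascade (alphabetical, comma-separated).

N3

Round 1 — N28 at 120 > 110. N28 snaps.
  N28 sheds 120 kN to N21, N3: 60 each.
    N21: 40+60 = 100 > 60
    N3: 30+60 = 90 ≤ 100
Round 2 — N21 snaps.
  N21 sheds 100 kN to N26: 100 each.
    N26: 10+100 = 110 > 70
Round 3 — N26 snaps.
  N26 sheds 110 kN to N17: 110 each.
    N17: 40+110 = 150 > 110
Round 4 — N17 snaps.
  N17 sheds 150 kN: no online neighbours, lost.
No further breaks.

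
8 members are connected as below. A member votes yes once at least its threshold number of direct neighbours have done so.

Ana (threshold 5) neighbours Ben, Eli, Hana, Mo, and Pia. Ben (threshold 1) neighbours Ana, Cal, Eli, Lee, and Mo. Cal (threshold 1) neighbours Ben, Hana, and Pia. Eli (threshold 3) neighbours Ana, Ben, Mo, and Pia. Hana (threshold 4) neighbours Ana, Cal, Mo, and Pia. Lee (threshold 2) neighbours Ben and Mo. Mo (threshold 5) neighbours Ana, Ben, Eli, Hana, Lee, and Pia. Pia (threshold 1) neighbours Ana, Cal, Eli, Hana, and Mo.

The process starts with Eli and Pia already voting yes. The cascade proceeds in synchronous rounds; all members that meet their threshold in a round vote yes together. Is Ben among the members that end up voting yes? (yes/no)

yes

Round 1 — Eli, Pia vote yes (initial).
Round 2 — checking thresholds:
  Ana: 2 of 5 neighbours < 5, holds.
  Ben: 1 of 5 neighbours ≥ 1, votes yes.
  Cal: 1 of 3 neighbours ≥ 1, votes yes.
  Hana: 1 of 4 neighbours < 4, holds.
  Mo: 2 of 6 neighbours < 5, holds.
Round 3 — no new yes votes; cascade stops.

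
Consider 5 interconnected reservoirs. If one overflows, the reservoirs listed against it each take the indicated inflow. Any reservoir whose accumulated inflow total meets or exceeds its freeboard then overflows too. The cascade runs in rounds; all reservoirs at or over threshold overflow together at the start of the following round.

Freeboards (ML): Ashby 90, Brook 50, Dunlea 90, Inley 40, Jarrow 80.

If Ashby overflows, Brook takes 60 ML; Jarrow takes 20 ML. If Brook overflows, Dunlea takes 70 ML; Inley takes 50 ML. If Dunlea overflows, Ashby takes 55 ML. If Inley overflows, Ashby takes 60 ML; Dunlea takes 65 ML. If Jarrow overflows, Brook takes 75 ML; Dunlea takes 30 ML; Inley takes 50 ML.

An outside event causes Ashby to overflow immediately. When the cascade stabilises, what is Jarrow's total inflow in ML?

Round 1 — Ashby overflows (initial).
  Brook: +60 → 60 ≥ 50
  Jarrow: +20 → 20 < 80
Round 2 — Brook overflows.
  Dunlea: +70 → 70 < 90
  Inley: +50 → 50 ≥ 40
Round 3 — Inley overflows.
  Dunlea: +65 → 135 ≥ 90
Round 4 — Dunlea overflows.
No further overflows.

20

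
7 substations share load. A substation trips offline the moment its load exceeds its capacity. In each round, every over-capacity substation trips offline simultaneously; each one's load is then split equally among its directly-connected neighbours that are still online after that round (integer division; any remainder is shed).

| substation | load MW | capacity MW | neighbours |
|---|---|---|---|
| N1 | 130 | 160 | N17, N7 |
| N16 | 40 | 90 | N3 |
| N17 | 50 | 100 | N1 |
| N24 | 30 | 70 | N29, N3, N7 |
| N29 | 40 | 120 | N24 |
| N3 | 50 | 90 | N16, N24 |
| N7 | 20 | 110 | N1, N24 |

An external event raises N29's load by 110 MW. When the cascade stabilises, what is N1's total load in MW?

130

Round 1 — N29 at 150 > 120. N29 trips offline.
  N29 sheds 150 MW to N24: 150 each.
    N24: 30+150 = 180 > 70
Round 2 — N24 trips offline.
  N24 sheds 180 MW to N3, N7: 90 each.
    N3: 50+90 = 140 > 90
    N7: 20+90 = 110 ≤ 110
Round 3 — N3 trips offline.
  N3 sheds 140 MW to N16: 140 each.
    N16: 40+140 = 180 > 90
Round 4 — N16 trips offline.
  N16 sheds 180 MW: no online neighbours, lost.
No further trips.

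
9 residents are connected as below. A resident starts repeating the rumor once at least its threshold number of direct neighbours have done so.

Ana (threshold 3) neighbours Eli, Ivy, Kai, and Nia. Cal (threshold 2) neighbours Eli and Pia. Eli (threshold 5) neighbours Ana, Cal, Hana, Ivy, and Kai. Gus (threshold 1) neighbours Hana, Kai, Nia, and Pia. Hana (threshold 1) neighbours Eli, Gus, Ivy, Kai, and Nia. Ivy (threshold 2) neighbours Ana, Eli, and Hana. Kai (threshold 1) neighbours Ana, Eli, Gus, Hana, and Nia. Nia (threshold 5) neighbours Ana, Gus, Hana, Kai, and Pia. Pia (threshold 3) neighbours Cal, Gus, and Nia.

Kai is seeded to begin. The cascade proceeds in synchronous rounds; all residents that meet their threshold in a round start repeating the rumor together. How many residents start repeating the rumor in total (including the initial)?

Round 1 — Kai starts repeating the rumor (initial).
Round 2 — checking thresholds:
  Ana: 1 of 4 neighbours < 3, not yet.
  Eli: 1 of 5 neighbours < 5, not yet.
  Gus: 1 of 4 neighbours ≥ 1, starts repeating the rumor.
  Hana: 1 of 5 neighbours ≥ 1, starts repeating the rumor.
  Nia: 1 of 5 neighbours < 5, not yet.
Round 3 — no new spreads; cascade stops.

3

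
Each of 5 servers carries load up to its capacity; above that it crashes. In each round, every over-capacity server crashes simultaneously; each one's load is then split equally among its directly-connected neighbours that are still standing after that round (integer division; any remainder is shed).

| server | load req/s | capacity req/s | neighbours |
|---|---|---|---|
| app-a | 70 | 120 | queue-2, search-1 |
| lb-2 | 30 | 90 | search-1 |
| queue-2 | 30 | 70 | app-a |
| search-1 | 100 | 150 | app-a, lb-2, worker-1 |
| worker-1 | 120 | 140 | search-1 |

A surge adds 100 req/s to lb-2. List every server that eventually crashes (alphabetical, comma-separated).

Round 1 — lb-2 at 130 > 90. lb-2 crashes.
  lb-2 sheds 130 req/s to search-1: 130 each.
    search-1: 100+130 = 230 > 150
Round 2 — search-1 crashes.
  search-1 sheds 230 req/s to app-a, worker-1: 115 each.
    app-a: 70+115 = 185 > 120
    worker-1: 120+115 = 235 > 140
Round 3 — app-a, worker-1 crash.
  app-a sheds 185 req/s to queue-2: 185 each.
    queue-2: 30+185 = 215 > 70
  worker-1 sheds 235 req/s: no online neighbours, lost.
Round 4 — queue-2 crashes.
  queue-2 sheds 215 req/s: no online neighbours, lost.
No further crashes.

app-a, lb-2, queue-2, search-1, worker-1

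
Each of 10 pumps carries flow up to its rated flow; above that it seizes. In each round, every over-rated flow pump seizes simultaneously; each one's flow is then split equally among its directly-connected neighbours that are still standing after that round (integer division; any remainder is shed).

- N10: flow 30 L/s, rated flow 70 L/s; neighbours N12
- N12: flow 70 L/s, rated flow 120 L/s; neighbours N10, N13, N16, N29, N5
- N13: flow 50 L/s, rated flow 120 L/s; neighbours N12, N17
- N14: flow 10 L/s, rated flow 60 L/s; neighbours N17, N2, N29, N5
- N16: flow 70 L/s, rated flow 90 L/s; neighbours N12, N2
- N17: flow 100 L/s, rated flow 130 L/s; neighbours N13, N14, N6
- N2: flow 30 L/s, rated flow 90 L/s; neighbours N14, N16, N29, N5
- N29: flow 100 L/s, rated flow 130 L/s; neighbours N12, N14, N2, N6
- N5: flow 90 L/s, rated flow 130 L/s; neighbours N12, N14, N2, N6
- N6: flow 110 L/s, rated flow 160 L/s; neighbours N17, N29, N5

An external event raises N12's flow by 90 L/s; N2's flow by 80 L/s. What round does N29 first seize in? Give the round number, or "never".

2

Round 1 — N12 at 160 > 120; N2 at 110 > 90. N12, N2 seize.
  N12 sheds 160 L/s to N10, N13, N16, N29, N5: 32 each.
    N10: 30+32 = 62 ≤ 70
    N13: 50+32 = 82 ≤ 120
    N16: 70+32 = 102 > 90
    N29: 100+32 = 132 > 130
    N5: 90+32 = 122 ≤ 130
  N2 sheds 110 L/s to N14, N16, N29, N5: 27 each (2 lost).
    N14: 10+27 = 37 ≤ 60
    N16: 102+27 = 129 > 90
    N29: 132+27 = 159 > 130
    N5: 122+27 = 149 > 130
Round 2 — N16, N29, N5 seize.
  N16 sheds 129 L/s: no online neighbours, lost.
  N29 sheds 159 L/s to N14, N6: 79 each (1 lost).
    N14: 37+79 = 116 > 60
    N6: 110+79 = 189 > 160
  N5 sheds 149 L/s to N14, N6: 74 each (1 lost).
    N14: 116+74 = 190 > 60
    N6: 189+74 = 263 > 160
Round 3 — N14, N6 seize.
  N14 sheds 190 L/s to N17: 190 each.
    N17: 100+190 = 290 > 130
  N6 sheds 263 L/s to N17: 263 each.
    N17: 290+263 = 553 > 130
Round 4 — N17 seizes.
  N17 sheds 553 L/s to N13: 553 each.
    N13: 82+553 = 635 > 120
Round 5 — N13 seizes.
  N13 sheds 635 L/s: no online neighbours, lost.
No further seizures.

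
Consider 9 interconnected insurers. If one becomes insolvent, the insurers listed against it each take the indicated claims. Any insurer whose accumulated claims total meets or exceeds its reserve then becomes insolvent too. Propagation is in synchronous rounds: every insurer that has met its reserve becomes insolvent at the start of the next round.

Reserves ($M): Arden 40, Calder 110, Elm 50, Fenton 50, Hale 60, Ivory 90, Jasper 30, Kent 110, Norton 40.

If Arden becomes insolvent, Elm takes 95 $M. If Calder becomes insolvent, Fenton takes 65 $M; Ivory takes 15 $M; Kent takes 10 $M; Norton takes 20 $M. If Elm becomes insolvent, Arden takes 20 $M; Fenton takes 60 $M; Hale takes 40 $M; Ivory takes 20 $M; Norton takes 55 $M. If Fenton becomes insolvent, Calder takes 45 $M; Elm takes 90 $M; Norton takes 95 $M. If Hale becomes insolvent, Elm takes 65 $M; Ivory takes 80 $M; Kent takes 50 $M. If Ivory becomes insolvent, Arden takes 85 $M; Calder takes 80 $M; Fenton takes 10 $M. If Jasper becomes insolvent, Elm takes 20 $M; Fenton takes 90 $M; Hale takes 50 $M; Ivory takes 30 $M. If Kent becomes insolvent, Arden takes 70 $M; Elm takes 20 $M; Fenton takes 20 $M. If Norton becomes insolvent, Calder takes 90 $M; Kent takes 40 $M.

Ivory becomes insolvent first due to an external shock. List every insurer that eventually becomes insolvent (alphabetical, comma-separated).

Arden, Calder, Elm, Fenton, Ivory, Norton

Round 1 — Ivory becomes insolvent (initial).
  Arden: +85 → 85 ≥ 40
  Calder: +80 → 80 < 110
  Fenton: +10 → 10 < 50
Round 2 — Arden becomes insolvent.
  Elm: +95 → 95 ≥ 50
Round 3 — Elm becomes insolvent.
  Fenton: +60 → 70 ≥ 50
  Hale: +40 → 40 < 60
  Norton: +55 → 55 ≥ 40
Round 4 — Fenton, Norton become insolvent.
  Calder: +45+90 → 215 ≥ 110
  Kent: +40 → 40 < 110
Round 5 — Calder becomes insolvent.
  Kent: +10 → 50 < 110
No further insolvencies.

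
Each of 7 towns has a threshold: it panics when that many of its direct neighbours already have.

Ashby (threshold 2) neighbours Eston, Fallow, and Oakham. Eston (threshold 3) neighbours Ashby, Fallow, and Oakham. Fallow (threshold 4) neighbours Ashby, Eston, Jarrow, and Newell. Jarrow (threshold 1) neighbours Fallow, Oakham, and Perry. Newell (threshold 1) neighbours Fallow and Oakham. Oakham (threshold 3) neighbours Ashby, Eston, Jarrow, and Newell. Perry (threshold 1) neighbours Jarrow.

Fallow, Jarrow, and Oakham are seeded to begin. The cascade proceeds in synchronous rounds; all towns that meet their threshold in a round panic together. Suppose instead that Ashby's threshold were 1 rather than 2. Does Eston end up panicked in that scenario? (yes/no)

yes

With Ashby's threshold at 1:
Round 1 — Fallow, Jarrow, Oakham panic (initial).
Round 2 — checking thresholds:
  Ashby: 2 of 3 neighbours ≥ 1, panics.
  Eston: 2 of 3 neighbours < 3, below threshold.
  Newell: 2 of 2 neighbours ≥ 1, panics.
  Perry: 1 of 1 neighbours ≥ 1, panics.
Round 3 — checking thresholds:
  Eston: 3 of 3 neighbours ≥ 3, panics.
Round 4 — no new panics; cascade stops.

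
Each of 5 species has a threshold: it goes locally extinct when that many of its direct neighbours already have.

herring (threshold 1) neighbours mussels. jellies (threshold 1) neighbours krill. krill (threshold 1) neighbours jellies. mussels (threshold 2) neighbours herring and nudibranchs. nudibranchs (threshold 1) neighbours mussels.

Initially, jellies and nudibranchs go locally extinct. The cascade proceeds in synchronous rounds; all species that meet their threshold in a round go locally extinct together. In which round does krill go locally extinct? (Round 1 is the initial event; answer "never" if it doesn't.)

Round 1 — jellies, nudibranchs go locally extinct (initial).
Round 2 — checking thresholds:
  krill: 1 of 1 neighbours ≥ 1, goes locally extinct.
  mussels: 1 of 2 neighbours < 2, not yet.
Round 3 — no new extinctions; cascade stops.

2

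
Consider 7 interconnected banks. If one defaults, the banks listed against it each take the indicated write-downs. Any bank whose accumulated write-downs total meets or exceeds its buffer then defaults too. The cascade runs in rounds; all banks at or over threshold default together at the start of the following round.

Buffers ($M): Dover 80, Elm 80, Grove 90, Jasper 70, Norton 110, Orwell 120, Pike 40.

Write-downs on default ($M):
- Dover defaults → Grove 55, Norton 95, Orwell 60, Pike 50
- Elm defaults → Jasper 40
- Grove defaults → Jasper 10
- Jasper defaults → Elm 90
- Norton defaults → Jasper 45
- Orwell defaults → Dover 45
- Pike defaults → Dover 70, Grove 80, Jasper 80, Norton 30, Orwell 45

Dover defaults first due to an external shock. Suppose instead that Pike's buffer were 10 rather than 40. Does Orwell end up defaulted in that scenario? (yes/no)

With Pike's buffer at 10:
Round 1 — Dover defaults (initial).
  Grove: +55 → 55 < 90
  Norton: +95 → 95 < 110
  Orwell: +60 → 60 < 120
  Pike: +50 → 50 ≥ 10
Round 2 — Pike defaults.
  Grove: +80 → 135 ≥ 90
  Jasper: +80 → 80 ≥ 70
  Norton: +30 → 125 ≥ 110
  Orwell: +45 → 105 < 120
Round 3 — Grove, Jasper, Norton default.
  Elm: +90 → 90 ≥ 80
Round 4 — Elm defaults.
No further defaults.

no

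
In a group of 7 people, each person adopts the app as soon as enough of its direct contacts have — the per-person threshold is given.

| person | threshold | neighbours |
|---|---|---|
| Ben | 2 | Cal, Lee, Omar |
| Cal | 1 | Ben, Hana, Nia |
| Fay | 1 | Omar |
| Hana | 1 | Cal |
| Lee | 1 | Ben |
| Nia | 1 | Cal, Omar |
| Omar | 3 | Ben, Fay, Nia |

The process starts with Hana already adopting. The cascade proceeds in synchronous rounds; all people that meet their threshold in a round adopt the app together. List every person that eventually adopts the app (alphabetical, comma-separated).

Round 1 — Hana adopts the app (initial).
Round 2 — checking thresholds:
  Cal: 1 of 3 neighbours ≥ 1, adopts the app.
Round 3 — checking thresholds:
  Ben: 1 of 3 neighbours < 2, holds.
  Nia: 1 of 2 neighbours ≥ 1, adopts the app.
Round 4 — no new adoptions; cascade stops.

Cal, Hana, Nia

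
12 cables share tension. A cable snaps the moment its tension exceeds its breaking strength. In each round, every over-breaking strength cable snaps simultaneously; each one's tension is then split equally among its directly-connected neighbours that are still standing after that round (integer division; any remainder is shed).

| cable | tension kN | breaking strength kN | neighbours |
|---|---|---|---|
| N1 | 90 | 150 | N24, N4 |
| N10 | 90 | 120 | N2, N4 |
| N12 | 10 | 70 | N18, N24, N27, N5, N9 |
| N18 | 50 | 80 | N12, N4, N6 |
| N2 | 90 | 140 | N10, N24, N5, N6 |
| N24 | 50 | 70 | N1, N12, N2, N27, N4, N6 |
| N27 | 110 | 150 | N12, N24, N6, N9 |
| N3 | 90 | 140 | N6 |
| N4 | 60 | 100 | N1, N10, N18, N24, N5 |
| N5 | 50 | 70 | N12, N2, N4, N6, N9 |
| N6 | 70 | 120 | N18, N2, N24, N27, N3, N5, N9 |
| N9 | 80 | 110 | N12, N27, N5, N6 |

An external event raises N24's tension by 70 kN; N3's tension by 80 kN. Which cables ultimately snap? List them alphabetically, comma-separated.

Round 1 — N24 at 120 > 70; N3 at 170 > 140. N24, N3 snap.
  N24 sheds 120 kN to N1, N12, N2, N27, N4, N6: 20 each.
    N1: 90+20 = 110 ≤ 150
    N12: 10+20 = 30 ≤ 70
    N2: 90+20 = 110 ≤ 140
    N27: 110+20 = 130 ≤ 150
    N4: 60+20 = 80 ≤ 100
    N6: 70+20 = 90 ≤ 120
  N3 sheds 170 kN to N6: 170 each.
    N6: 90+170 = 260 > 120
Round 2 — N6 snaps.
  N6 sheds 260 kN to N18, N2, N27, N5, N9: 52 each.
    N18: 50+52 = 102 > 80
    N2: 110+52 = 162 > 140
    N27: 130+52 = 182 > 150
    N5: 50+52 = 102 > 70
    N9: 80+52 = 132 > 110
Round 3 — N18, N2, N27, N5, N9 snap.
  N18 sheds 102 kN to N12, N4: 51 each.
    N12: 30+51 = 81 > 70
    N4: 80+51 = 131 > 100
  N2 sheds 162 kN to N10: 162 each.
    N10: 90+162 = 252 > 120
  N27 sheds 182 kN to N12: 182 each.
    N12: 81+182 = 263 > 70
  N5 sheds 102 kN to N12, N4: 51 each.
    N12: 263+51 = 314 > 70
    N4: 131+51 = 182 > 100
  N9 sheds 132 kN to N12: 132 each.
    N12: 314+132 = 446 > 70
Round 4 — N10, N12, N4 snap.
  N10 sheds 252 kN: no online neighbours, lost.
  N12 sheds 446 kN: no online neighbours, lost.
  N4 sheds 182 kN to N1: 182 each.
    N1: 110+182 = 292 > 150
Round 5 — N1 snaps.
  N1 sheds 292 kN: no online neighbours, lost.
No further breaks.

N1, N10, N12, N18, N2, N24, N27, N3, N4, N5, N6, N9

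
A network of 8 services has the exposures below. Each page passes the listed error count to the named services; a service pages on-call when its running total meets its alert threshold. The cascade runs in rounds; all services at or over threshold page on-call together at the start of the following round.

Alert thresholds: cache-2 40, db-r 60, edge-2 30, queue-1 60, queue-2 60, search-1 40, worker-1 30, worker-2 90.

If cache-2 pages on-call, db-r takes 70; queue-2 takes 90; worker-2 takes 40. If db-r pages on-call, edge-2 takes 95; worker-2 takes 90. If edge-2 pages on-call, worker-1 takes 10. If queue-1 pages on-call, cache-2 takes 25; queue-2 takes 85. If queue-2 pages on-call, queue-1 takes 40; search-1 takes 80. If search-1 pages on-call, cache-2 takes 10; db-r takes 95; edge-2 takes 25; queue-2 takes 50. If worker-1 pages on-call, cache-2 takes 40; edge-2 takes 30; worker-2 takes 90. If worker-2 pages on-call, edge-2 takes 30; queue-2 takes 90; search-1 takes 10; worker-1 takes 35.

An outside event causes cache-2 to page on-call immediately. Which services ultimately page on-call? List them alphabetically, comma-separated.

cache-2, db-r, edge-2, queue-2, search-1, worker-1, worker-2

Round 1 — cache-2 pages on-call (initial).
  db-r: +70 → 70 ≥ 60
  queue-2: +90 → 90 ≥ 60
  worker-2: +40 → 40 < 90
Round 2 — db-r, queue-2 page on-call.
  edge-2: +95 → 95 ≥ 30
  queue-1: +40 → 40 < 60
  search-1: +80 → 80 ≥ 40
  worker-2: +90 → 130 ≥ 90
Round 3 — edge-2, search-1, worker-2 page on-call.
  worker-1: +10+35 → 45 ≥ 30
Round 4 — worker-1 pages on-call.
No further pages.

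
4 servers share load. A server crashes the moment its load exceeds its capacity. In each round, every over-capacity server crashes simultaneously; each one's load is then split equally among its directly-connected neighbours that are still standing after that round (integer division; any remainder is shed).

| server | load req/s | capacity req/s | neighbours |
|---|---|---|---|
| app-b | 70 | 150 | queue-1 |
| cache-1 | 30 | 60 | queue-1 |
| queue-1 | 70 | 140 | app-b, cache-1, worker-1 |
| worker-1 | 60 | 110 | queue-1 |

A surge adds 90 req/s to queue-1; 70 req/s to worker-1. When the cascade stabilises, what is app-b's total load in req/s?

Round 1 — queue-1 at 160 > 140; worker-1 at 130 > 110. queue-1, worker-1 crash.
  queue-1 sheds 160 req/s to app-b, cache-1: 80 each.
    app-b: 70+80 = 150 ≤ 150
    cache-1: 30+80 = 110 > 60
  worker-1 sheds 130 req/s: no online neighbours, lost.
Round 2 — cache-1 crashes.
  cache-1 sheds 110 req/s: no online neighbours, lost.
No further crashes.

150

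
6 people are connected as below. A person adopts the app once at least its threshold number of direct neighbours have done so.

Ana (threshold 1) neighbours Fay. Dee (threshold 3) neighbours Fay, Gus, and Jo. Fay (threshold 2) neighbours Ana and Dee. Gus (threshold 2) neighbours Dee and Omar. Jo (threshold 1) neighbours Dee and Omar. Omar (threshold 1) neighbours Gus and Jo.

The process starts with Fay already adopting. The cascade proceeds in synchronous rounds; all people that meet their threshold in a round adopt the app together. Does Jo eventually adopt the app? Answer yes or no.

Round 1 — Fay adopts the app (initial).
Round 2 — checking thresholds:
  Ana: 1 of 1 neighbours ≥ 1, adopts the app.
  Dee: 1 of 3 neighbours < 3, below threshold.
Round 3 — no new adoptions; cascade stops.

no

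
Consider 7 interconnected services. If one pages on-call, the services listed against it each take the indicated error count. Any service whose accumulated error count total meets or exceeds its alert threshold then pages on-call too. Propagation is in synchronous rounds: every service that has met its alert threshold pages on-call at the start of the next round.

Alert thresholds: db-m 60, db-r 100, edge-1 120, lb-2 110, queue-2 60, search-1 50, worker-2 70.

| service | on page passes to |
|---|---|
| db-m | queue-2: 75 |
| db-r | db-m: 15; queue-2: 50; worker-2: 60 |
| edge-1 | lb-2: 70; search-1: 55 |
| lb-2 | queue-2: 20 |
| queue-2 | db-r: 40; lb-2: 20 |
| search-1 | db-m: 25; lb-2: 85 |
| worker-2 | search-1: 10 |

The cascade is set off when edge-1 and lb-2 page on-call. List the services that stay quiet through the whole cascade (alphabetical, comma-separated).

Round 1 — edge-1, lb-2 page on-call (initial).
  queue-2: +20 → 20 < 60
  search-1: +55 → 55 ≥ 50
Round 2 — search-1 pages on-call.
  db-m: +25 → 25 < 60
No further pages.

db-m, db-r, queue-2, worker-2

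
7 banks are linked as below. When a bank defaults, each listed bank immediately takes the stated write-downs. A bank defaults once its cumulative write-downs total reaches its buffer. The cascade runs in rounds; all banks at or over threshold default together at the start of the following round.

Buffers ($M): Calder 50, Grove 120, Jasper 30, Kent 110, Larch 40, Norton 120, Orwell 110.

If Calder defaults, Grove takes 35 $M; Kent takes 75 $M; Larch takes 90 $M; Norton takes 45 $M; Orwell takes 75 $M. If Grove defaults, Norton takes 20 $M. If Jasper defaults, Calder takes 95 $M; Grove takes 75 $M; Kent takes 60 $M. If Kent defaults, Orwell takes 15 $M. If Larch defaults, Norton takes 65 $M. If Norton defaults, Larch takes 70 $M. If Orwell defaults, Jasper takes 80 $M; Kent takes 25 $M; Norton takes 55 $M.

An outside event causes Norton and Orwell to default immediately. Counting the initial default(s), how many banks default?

6

Round 1 — Norton, Orwell default (initial).
  Jasper: +80 → 80 ≥ 30
  Kent: +25 → 25 < 110
  Larch: +70 → 70 ≥ 40
Round 2 — Jasper, Larch default.
  Calder: +95 → 95 ≥ 50
  Grove: +75 → 75 < 120
  Kent: +60 → 85 < 110
Round 3 — Calder defaults.
  Grove: +35 → 110 < 120
  Kent: +75 → 160 ≥ 110
Round 4 — Kent defaults.
No further defaults.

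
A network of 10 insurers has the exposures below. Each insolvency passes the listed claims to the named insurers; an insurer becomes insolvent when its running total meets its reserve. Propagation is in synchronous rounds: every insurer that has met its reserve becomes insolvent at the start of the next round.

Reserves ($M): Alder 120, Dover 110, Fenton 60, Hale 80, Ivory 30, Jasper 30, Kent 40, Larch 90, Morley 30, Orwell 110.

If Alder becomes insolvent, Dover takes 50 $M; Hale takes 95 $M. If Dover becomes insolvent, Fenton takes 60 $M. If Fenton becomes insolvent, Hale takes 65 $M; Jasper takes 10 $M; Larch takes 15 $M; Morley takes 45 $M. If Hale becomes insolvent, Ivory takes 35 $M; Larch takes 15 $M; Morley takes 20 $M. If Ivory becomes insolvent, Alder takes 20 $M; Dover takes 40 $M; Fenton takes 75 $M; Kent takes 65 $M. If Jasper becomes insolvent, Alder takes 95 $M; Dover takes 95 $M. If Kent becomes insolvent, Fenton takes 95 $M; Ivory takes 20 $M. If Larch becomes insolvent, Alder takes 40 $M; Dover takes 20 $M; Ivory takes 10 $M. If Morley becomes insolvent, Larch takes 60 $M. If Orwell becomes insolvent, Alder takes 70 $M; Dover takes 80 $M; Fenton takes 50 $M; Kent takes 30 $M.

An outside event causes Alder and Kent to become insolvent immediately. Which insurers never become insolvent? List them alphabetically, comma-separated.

Jasper, Orwell

Round 1 — Alder, Kent become insolvent (initial).
  Dover: +50 → 50 < 110
  Fenton: +95 → 95 ≥ 60
  Hale: +95 → 95 ≥ 80
  Ivory: +20 → 20 < 30
Round 2 — Fenton, Hale become insolvent.
  Ivory: +35 → 55 ≥ 30
  Jasper: +10 → 10 < 30
  Larch: +15+15 → 30 < 90
  Morley: +45+20 → 65 ≥ 30
Round 3 — Ivory, Morley become insolvent.
  Dover: +40 → 90 < 110
  Larch: +60 → 90 ≥ 90
Round 4 — Larch becomes insolvent.
  Dover: +20 → 110 ≥ 110
Round 5 — Dover becomes insolvent.
No further insolvencies.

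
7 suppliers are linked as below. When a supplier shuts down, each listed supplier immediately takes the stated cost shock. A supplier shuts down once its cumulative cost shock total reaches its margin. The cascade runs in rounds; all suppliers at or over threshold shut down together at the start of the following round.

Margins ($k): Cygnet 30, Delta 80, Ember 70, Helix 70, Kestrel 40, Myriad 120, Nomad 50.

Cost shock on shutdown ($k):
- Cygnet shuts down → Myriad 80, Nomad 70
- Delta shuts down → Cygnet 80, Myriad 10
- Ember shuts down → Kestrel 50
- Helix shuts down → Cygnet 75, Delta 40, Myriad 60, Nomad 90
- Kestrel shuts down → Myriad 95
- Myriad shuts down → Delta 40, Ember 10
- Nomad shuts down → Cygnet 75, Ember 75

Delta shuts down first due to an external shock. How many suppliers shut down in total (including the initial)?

Round 1 — Delta shuts down (initial).
  Cygnet: +80 → 80 ≥ 30
  Myriad: +10 → 10 < 120
Round 2 — Cygnet shuts down.
  Myriad: +80 → 90 < 120
  Nomad: +70 → 70 ≥ 50
Round 3 — Nomad shuts down.
  Ember: +75 → 75 ≥ 70
Round 4 — Ember shuts down.
  Kestrel: +50 → 50 ≥ 40
Round 5 — Kestrel shuts down.
  Myriad: +95 → 185 ≥ 120
Round 6 — Myriad shuts down.
No further shutdowns.

6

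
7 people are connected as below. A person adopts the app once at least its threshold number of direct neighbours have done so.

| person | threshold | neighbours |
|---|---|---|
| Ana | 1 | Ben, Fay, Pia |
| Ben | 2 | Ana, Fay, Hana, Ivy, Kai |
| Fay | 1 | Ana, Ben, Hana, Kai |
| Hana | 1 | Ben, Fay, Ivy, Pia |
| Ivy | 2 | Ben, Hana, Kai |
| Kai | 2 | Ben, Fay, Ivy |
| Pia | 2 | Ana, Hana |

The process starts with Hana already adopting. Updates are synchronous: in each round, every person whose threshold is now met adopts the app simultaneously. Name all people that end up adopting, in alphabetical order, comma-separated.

Round 1 — Hana adopts the app (initial).
Round 2 — checking thresholds:
  Ben: 1 of 5 neighbours < 2, not yet.
  Fay: 1 of 4 neighbours ≥ 1, adopts the app.
  Ivy: 1 of 3 neighbours < 2, not yet.
  Pia: 1 of 2 neighbours < 2, not yet.
Round 3 — checking thresholds:
  Ana: 1 of 3 neighbours ≥ 1, adopts the app.
  Ben: 2 of 5 neighbours ≥ 2, adopts the app.
  Ivy: 1 of 3 neighbours < 2, not yet.
  Kai: 1 of 3 neighbours < 2, not yet.
  Pia: 1 of 2 neighbours < 2, not yet.
Round 4 — checking thresholds:
  Ivy: 2 of 3 neighbours ≥ 2, adopts the app.
  Kai: 2 of 3 neighbours ≥ 2, adopts the app.
  Pia: 2 of 2 neighbours ≥ 2, adopts the app.
Round 5 — no new adoptions; cascade stops.

Ana, Ben, Fay, Hana, Ivy, Kai, Pia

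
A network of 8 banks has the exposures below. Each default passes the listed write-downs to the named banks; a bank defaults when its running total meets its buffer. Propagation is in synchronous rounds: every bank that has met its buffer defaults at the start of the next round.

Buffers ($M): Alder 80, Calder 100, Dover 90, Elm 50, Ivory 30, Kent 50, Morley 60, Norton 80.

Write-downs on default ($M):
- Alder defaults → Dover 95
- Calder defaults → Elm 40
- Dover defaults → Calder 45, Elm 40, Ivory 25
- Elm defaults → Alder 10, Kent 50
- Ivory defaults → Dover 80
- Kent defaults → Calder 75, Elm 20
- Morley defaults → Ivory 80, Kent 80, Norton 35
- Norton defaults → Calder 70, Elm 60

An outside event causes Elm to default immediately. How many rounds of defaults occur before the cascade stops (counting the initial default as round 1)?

Round 1 — Elm defaults (initial).
  Alder: +10 → 10 < 80
  Kent: +50 → 50 ≥ 50
Round 2 — Kent defaults.
  Calder: +75 → 75 < 100
No further defaults.

2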